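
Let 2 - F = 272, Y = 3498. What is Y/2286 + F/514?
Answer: 98396/97917 ≈ 1.0049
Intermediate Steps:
F = -270 (F = 2 - 1*272 = 2 - 272 = -270)
Y/2286 + F/514 = 3498/2286 - 270/514 = 3498*(1/2286) - 270*1/514 = 583/381 - 135/257 = 98396/97917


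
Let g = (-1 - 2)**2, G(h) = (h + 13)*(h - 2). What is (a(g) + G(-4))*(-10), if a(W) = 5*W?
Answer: 90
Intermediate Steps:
G(h) = (-2 + h)*(13 + h) (G(h) = (13 + h)*(-2 + h) = (-2 + h)*(13 + h))
g = 9 (g = (-3)**2 = 9)
(a(g) + G(-4))*(-10) = (5*9 + (-26 + (-4)**2 + 11*(-4)))*(-10) = (45 + (-26 + 16 - 44))*(-10) = (45 - 54)*(-10) = -9*(-10) = 90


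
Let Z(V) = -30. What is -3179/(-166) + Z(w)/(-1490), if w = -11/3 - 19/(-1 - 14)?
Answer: 474169/24734 ≈ 19.171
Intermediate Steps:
w = -12/5 (w = -11*⅓ - 19/(-15) = -11/3 - 19*(-1/15) = -11/3 + 19/15 = -12/5 ≈ -2.4000)
-3179/(-166) + Z(w)/(-1490) = -3179/(-166) - 30/(-1490) = -3179*(-1/166) - 30*(-1/1490) = 3179/166 + 3/149 = 474169/24734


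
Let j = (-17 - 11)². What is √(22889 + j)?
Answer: √23673 ≈ 153.86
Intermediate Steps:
j = 784 (j = (-28)² = 784)
√(22889 + j) = √(22889 + 784) = √23673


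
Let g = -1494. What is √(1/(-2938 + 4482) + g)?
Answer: I*√890399710/772 ≈ 38.652*I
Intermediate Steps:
√(1/(-2938 + 4482) + g) = √(1/(-2938 + 4482) - 1494) = √(1/1544 - 1494) = √(-2306735/1544) = I*√890399710/772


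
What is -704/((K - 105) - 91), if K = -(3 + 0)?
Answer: 704/199 ≈ 3.5377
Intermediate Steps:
K = -3 (K = -1*3 = -3)
-704/((K - 105) - 91) = -704/((-3 - 105) - 91) = -704/(-108 - 91) = -704/(-199) = -704*(-1/199) = 704/199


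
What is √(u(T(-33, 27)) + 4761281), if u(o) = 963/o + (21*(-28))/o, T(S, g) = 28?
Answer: √933213701/14 ≈ 2182.0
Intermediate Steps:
u(o) = 375/o (u(o) = 963/o - 588/o = 375/o)
√(u(T(-33, 27)) + 4761281) = √(375/28 + 4761281) = √(133316243/28) = √933213701/14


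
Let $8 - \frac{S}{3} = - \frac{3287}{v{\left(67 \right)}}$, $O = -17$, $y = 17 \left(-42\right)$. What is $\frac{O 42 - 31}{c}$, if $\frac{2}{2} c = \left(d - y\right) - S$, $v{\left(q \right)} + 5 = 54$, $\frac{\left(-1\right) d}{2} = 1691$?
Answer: $\frac{36505}{141769} \approx 0.2575$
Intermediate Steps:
$d = -3382$ ($d = \left(-2\right) 1691 = -3382$)
$y = -714$
$v{\left(q \right)} = 49$ ($v{\left(q \right)} = -5 + 54 = 49$)
$S = \frac{11037}{49}$ ($S = 24 - 3 \left(- \frac{3287}{49}\right) = 24 - 3 \left(\left(-3287\right) \frac{1}{49}\right) = 24 - - \frac{9861}{49} = 24 + \frac{9861}{49} = \frac{11037}{49} \approx 225.24$)
$c = - \frac{141769}{49}$ ($c = \left(-3382 - -714\right) - \frac{11037}{49} = \left(-3382 + 714\right) - \frac{11037}{49} = -2668 - \frac{11037}{49} = - \frac{141769}{49} \approx -2893.2$)
$\frac{O 42 - 31}{c} = \frac{\left(-17\right) 42 - 31}{- \frac{141769}{49}} = \left(-714 - 31\right) \left(- \frac{49}{141769}\right) = \left(-745\right) \left(- \frac{49}{141769}\right) = \frac{36505}{141769}$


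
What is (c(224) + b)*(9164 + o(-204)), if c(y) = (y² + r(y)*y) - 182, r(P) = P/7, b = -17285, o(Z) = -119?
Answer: 360687465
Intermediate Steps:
r(P) = P/7 (r(P) = P*(⅐) = P/7)
c(y) = -182 + 8*y²/7 (c(y) = (y² + (y/7)*y) - 182 = (y² + y²/7) - 182 = 8*y²/7 - 182 = -182 + 8*y²/7)
(c(224) + b)*(9164 + o(-204)) = ((-182 + (8/7)*224²) - 17285)*(9164 - 119) = ((-182 + (8/7)*50176) - 17285)*9045 = ((-182 + 57344) - 17285)*9045 = (57162 - 17285)*9045 = 39877*9045 = 360687465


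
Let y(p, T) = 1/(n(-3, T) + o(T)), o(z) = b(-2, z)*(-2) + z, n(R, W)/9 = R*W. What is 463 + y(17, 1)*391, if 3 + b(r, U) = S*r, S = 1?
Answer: 7017/16 ≈ 438.56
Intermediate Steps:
n(R, W) = 9*R*W (n(R, W) = 9*(R*W) = 9*R*W)
b(r, U) = -3 + r (b(r, U) = -3 + 1*r = -3 + r)
o(z) = 10 + z (o(z) = (-3 - 2)*(-2) + z = -5*(-2) + z = 10 + z)
y(p, T) = 1/(10 - 26*T) (y(p, T) = 1/(9*(-3)*T + (10 + T)) = 1/(-27*T + (10 + T)) = 1/(10 - 26*T))
463 + y(17, 1)*391 = 463 - 1/(-10 + 26*1)*391 = 463 - 1/(-10 + 26)*391 = 463 - 1/16*391 = 463 - 391/16 = 7017/16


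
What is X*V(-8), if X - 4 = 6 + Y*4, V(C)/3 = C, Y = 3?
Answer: -528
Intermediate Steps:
V(C) = 3*C
X = 22 (X = 4 + (6 + 3*4) = 4 + (6 + 12) = 4 + 18 = 22)
X*V(-8) = 22*(3*(-8)) = 22*(-24) = -528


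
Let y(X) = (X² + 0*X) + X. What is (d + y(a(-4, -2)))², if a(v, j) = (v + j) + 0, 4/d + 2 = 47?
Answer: 1833316/2025 ≈ 905.34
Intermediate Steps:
d = 4/45 (d = 4/(-2 + 47) = 4/45 ≈ 0.088889)
a(v, j) = j + v (a(v, j) = (j + v) + 0 = j + v)
y(X) = X + X² (y(X) = (X² + 0) + X = X² + X = X + X²)
(d + y(a(-4, -2)))² = (4/45 + (-2 - 4)*(1 + (-2 - 4)))² = (4/45 - 6*(1 - 6))² = (4/45 - 6*(-5))² = (4/45 + 30)² = (1354/45)² = 1833316/2025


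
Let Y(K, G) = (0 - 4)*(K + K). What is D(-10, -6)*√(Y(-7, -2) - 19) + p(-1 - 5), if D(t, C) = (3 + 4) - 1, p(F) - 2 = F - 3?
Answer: -7 + 6*√37 ≈ 29.497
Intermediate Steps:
Y(K, G) = -8*K
p(F) = -1 + F (p(F) = 2 + (F - 3) = 2 + (-3 + F) = -1 + F)
D(t, C) = 6 (D(t, C) = 7 - 1 = 6)
D(-10, -6)*√(Y(-7, -2) - 19) + p(-1 - 5) = 6*√(-8*(-7) - 19) + (-1 + (-1 - 5)) = 6*√(56 - 19) + (-1 - 6) = 6*√37 - 7 = -7 + 6*√37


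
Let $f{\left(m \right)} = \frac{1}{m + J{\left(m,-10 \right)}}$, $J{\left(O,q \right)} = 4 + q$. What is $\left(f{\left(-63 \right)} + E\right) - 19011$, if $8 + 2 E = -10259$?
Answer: $- \frac{3331943}{138} \approx -24145.0$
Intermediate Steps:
$E = - \frac{10267}{2}$ ($E = -4 + \frac{1}{2} \left(-10259\right) = -4 - \frac{10259}{2} = - \frac{10267}{2} \approx -5133.5$)
$f{\left(m \right)} = \frac{1}{-6 + m}$ ($f{\left(m \right)} = \frac{1}{m + \left(4 - 10\right)} = \frac{1}{m - 6} = \frac{1}{-6 + m}$)
$\left(f{\left(-63 \right)} + E\right) - 19011 = \left(\frac{1}{-6 - 63} - \frac{10267}{2}\right) - 19011 = \left(\frac{1}{-69} - \frac{10267}{2}\right) - 19011 = \left(- \frac{1}{69} - \frac{10267}{2}\right) - 19011 = - \frac{708425}{138} - 19011 = - \frac{3331943}{138}$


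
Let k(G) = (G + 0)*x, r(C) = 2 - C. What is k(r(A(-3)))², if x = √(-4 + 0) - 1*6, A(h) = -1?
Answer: 288 - 216*I ≈ 288.0 - 216.0*I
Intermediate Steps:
x = -6 + 2*I (x = √(-4) - 6 = 2*I - 6 = -6 + 2*I ≈ -6.0 + 2.0*I)
k(G) = G*(-6 + 2*I) (k(G) = (G + 0)*(-6 + 2*I) = G*(-6 + 2*I))
k(r(A(-3)))² = (2*(2 - 1*(-1))*(-3 + I))² = (2*(2 + 1)*(-3 + I))² = (2*3*(-3 + I))² = (-18 + 6*I)²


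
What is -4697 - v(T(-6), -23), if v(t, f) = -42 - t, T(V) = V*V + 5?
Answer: -4614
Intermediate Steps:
T(V) = 5 + V² (T(V) = V² + 5 = 5 + V²)
-4697 - v(T(-6), -23) = -4697 - (-42 - (5 + (-6)²)) = -4697 - (-42 - (5 + 36)) = -4697 - (-42 - 1*41) = -4697 - (-42 - 41) = -4697 - 1*(-83) = -4697 + 83 = -4614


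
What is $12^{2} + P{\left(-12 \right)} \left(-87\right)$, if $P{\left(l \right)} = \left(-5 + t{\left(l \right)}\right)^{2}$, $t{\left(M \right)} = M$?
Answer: $-24999$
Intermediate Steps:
$P{\left(l \right)} = \left(-5 + l\right)^{2}$
$12^{2} + P{\left(-12 \right)} \left(-87\right) = 12^{2} + \left(-5 - 12\right)^{2} \left(-87\right) = 144 + \left(-17\right)^{2} \left(-87\right) = 144 + 289 \left(-87\right) = 144 - 25143 = -24999$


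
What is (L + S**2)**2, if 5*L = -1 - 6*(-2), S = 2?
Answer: 961/25 ≈ 38.440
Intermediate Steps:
L = 11/5 (L = (-1 - 6*(-2))/5 = (-1 + 12)/5 = (1/5)*11 = 11/5 ≈ 2.2000)
(L + S**2)**2 = (11/5 + 2**2)**2 = (11/5 + 4)**2 = (31/5)**2 = 961/25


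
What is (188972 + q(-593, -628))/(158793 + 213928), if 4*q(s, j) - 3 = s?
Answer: 377649/745442 ≈ 0.50661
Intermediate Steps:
q(s, j) = 3/4 + s/4
(188972 + q(-593, -628))/(158793 + 213928) = (188972 + (3/4 + (1/4)*(-593)))/(158793 + 213928) = (188972 + (3/4 - 593/4))/372721 = (188972 - 295/2)*(1/372721) = (377649/2)*(1/372721) = 377649/745442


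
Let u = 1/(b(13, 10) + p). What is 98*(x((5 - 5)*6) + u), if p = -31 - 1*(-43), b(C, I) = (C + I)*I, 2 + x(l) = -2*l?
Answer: -23667/121 ≈ -195.59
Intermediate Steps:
x(l) = -2 - 2*l
b(C, I) = I*(C + I)
p = 12 (p = -31 + 43 = 12)
u = 1/242 (u = 1/(10*(13 + 10) + 12) = 1/(10*23 + 12) = 1/(230 + 12) = 1/242 ≈ 0.0041322)
98*(x((5 - 5)*6) + u) = 98*((-2 - 2*(5 - 5)*6) + 1/242) = 98*((-2 - 0*6) + 1/242) = 98*((-2 - 2*0) + 1/242) = 98*((-2 + 0) + 1/242) = 98*(-2 + 1/242) = 98*(-483/242) = -23667/121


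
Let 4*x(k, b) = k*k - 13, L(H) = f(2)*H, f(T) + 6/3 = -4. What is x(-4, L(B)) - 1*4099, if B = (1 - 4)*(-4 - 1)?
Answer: -16393/4 ≈ -4098.3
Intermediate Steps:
f(T) = -6 (f(T) = -2 - 4 = -6)
B = 15 (B = -3*(-5) = 15)
L(H) = -6*H
x(k, b) = -13/4 + k**2/4 (x(k, b) = (k*k - 13)/4 = (k**2 - 13)/4 = (-13 + k**2)/4 = -13/4 + k**2/4)
x(-4, L(B)) - 1*4099 = (-13/4 + (1/4)*(-4)**2) - 1*4099 = (-13/4 + (1/4)*16) - 4099 = (-13/4 + 4) - 4099 = 3/4 - 4099 = -16393/4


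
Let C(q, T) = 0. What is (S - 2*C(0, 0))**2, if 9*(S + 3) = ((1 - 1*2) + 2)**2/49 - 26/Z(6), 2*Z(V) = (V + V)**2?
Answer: 2326036441/252047376 ≈ 9.2286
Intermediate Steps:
Z(V) = 2*V**2 (Z(V) = (V + V)**2/2 = (2*V)**2/2 = (4*V**2)/2 = 2*V**2)
S = -48229/15876 (S = -3 + (((1 - 1*2) + 2)**2/49 - 26/(2*6**2))/9 = -3 + (((1 - 2) + 2)**2*(1/49) - 26/(2*36))/9 = -3 + ((-1 + 2)**2*(1/49) - 26/72)/9 = -3 + (1**2*(1/49) - 26*1/72)/9 = -3 + (1*(1/49) - 13/36)/9 = -3 + (1/49 - 13/36)/9 = -3 + (1/9)*(-601/1764) = -3 - 601/15876 = -48229/15876 ≈ -3.0379)
(S - 2*C(0, 0))**2 = (-48229/15876 - 2*0)**2 = (-48229/15876 + 0)**2 = (-48229/15876)**2 = 2326036441/252047376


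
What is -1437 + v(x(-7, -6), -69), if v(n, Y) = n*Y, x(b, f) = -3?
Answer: -1230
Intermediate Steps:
v(n, Y) = Y*n
-1437 + v(x(-7, -6), -69) = -1437 - 69*(-3) = -1437 + 207 = -1230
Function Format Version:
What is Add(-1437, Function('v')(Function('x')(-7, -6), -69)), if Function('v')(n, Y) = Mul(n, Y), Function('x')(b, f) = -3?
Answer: -1230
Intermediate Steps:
Function('v')(n, Y) = Mul(Y, n)
Add(-1437, Function('v')(Function('x')(-7, -6), -69)) = Add(-1437, Mul(-69, -3)) = Add(-1437, 207) = -1230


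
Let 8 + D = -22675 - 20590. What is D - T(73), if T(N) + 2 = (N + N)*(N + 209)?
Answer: -84443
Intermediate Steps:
D = -43273 (D = -8 + (-22675 - 20590) = -8 - 43265 = -43273)
T(N) = -2 + 2*N*(209 + N) (T(N) = -2 + (N + N)*(N + 209) = -2 + (2*N)*(209 + N) = -2 + 2*N*(209 + N))
D - T(73) = -43273 - (-2 + 2*73² + 418*73) = -43273 - (-2 + 2*5329 + 30514) = -43273 - (-2 + 10658 + 30514) = -43273 - 1*41170 = -43273 - 41170 = -84443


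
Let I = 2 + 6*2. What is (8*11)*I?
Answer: 1232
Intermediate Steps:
I = 14 (I = 2 + 12 = 14)
(8*11)*I = (8*11)*14 = 88*14 = 1232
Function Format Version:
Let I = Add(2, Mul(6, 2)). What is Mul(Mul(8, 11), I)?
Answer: 1232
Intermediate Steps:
I = 14 (I = Add(2, 12) = 14)
Mul(Mul(8, 11), I) = Mul(Mul(8, 11), 14) = Mul(88, 14) = 1232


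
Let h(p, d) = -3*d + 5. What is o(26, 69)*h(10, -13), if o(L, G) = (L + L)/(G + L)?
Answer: 2288/95 ≈ 24.084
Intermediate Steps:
o(L, G) = 2*L/(G + L) (o(L, G) = (2*L)/(G + L) = 2*L/(G + L))
h(p, d) = 5 - 3*d
o(26, 69)*h(10, -13) = (2*26/(69 + 26))*(5 - 3*(-13)) = (2*26/95)*(5 + 39) = (2*26*(1/95))*44 = (52/95)*44 = 2288/95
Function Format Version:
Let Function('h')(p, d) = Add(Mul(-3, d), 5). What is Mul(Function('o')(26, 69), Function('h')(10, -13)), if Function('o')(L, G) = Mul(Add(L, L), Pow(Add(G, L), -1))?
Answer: Rational(2288, 95) ≈ 24.084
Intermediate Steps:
Function('o')(L, G) = Mul(2, L, Pow(Add(G, L), -1)) (Function('o')(L, G) = Mul(Mul(2, L), Pow(Add(G, L), -1)) = Mul(2, L, Pow(Add(G, L), -1)))
Function('h')(p, d) = Add(5, Mul(-3, d))
Mul(Function('o')(26, 69), Function('h')(10, -13)) = Mul(Mul(2, 26, Pow(Add(69, 26), -1)), Add(5, Mul(-3, -13))) = Mul(Mul(2, 26, Pow(95, -1)), Add(5, 39)) = Mul(Mul(2, 26, Rational(1, 95)), 44) = Mul(Rational(52, 95), 44) = Rational(2288, 95)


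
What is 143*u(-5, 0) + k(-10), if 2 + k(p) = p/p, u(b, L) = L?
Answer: -1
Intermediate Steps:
k(p) = -1 (k(p) = -2 + p/p = -2 + 1 = -1)
143*u(-5, 0) + k(-10) = 143*0 - 1 = 0 - 1 = -1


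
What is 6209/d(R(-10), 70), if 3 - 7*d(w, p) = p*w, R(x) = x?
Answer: 43463/703 ≈ 61.825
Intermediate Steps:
d(w, p) = 3/7 - p*w/7
6209/d(R(-10), 70) = 6209/(3/7 - 1/7*70*(-10)) = 6209/(3/7 + 100) = 6209/(703/7) = 6209*(7/703) = 43463/703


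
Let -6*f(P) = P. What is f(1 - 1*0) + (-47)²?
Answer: 13253/6 ≈ 2208.8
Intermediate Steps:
f(P) = -P/6
f(1 - 1*0) + (-47)² = -(1 - 1*0)/6 + (-47)² = -(1 + 0)/6 + 2209 = -⅙*1 + 2209 = -⅙ + 2209 = 13253/6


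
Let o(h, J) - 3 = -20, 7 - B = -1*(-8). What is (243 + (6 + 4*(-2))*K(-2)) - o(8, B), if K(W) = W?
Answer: 264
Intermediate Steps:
B = -1 (B = 7 - (-1)*(-8) = 7 - 1*8 = 7 - 8 = -1)
o(h, J) = -17 (o(h, J) = 3 - 20 = -17)
(243 + (6 + 4*(-2))*K(-2)) - o(8, B) = (243 + (6 + 4*(-2))*(-2)) - 1*(-17) = (243 + (6 - 8)*(-2)) + 17 = (243 - 2*(-2)) + 17 = (243 + 4) + 17 = 247 + 17 = 264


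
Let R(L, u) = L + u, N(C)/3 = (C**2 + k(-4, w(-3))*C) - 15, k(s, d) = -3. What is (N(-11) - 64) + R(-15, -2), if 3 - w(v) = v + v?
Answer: 336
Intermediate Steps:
w(v) = 3 - 2*v (w(v) = 3 - (v + v) = 3 - 2*v)
N(C) = -45 - 9*C + 3*C**2 (N(C) = 3*((C**2 - 3*C) - 15) = 3*(-15 + C**2 - 3*C) = -45 - 9*C + 3*C**2)
(N(-11) - 64) + R(-15, -2) = ((-45 - 9*(-11) + 3*(-11)**2) - 64) + (-15 - 2) = ((-45 + 99 + 3*121) - 64) - 17 = ((-45 + 99 + 363) - 64) - 17 = (417 - 64) - 17 = 353 - 17 = 336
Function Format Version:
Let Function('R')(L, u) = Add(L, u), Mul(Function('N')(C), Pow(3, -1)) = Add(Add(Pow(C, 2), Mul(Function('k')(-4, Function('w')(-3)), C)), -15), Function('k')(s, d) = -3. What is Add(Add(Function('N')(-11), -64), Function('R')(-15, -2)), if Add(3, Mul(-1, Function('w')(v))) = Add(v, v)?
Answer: 336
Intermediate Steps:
Function('w')(v) = Add(3, Mul(-2, v)) (Function('w')(v) = Add(3, Mul(-1, Add(v, v))) = Add(3, Mul(-1, Mul(2, v))) = Add(3, Mul(-2, v)))
Function('N')(C) = Add(-45, Mul(-9, C), Mul(3, Pow(C, 2))) (Function('N')(C) = Mul(3, Add(Add(Pow(C, 2), Mul(-3, C)), -15)) = Mul(3, Add(-15, Pow(C, 2), Mul(-3, C))) = Add(-45, Mul(-9, C), Mul(3, Pow(C, 2))))
Add(Add(Function('N')(-11), -64), Function('R')(-15, -2)) = Add(Add(Add(-45, Mul(-9, -11), Mul(3, Pow(-11, 2))), -64), Add(-15, -2)) = Add(Add(Add(-45, 99, Mul(3, 121)), -64), -17) = Add(Add(Add(-45, 99, 363), -64), -17) = Add(Add(417, -64), -17) = Add(353, -17) = 336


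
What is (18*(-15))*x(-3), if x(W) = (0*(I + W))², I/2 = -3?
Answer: 0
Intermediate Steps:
I = -6 (I = 2*(-3) = -6)
x(W) = 0 (x(W) = (0*(-6 + W))² = 0² = 0)
(18*(-15))*x(-3) = (18*(-15))*0 = -270*0 = 0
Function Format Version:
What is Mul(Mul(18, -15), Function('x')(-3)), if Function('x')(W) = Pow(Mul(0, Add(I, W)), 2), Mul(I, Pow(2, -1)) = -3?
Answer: 0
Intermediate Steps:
I = -6 (I = Mul(2, -3) = -6)
Function('x')(W) = 0 (Function('x')(W) = Pow(Mul(0, Add(-6, W)), 2) = Pow(0, 2) = 0)
Mul(Mul(18, -15), Function('x')(-3)) = Mul(Mul(18, -15), 0) = Mul(-270, 0) = 0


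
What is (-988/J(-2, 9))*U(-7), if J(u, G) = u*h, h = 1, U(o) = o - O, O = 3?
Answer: -4940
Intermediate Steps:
U(o) = -3 + o (U(o) = o - 1*3 = o - 3 = -3 + o)
J(u, G) = u (J(u, G) = u*1 = u)
(-988/J(-2, 9))*U(-7) = (-988/(-2))*(-3 - 7) = -988*(-1)/2*(-10) = -26*(-19)*(-10) = 494*(-10) = -4940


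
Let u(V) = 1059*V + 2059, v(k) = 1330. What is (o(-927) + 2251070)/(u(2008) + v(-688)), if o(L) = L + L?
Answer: 2249216/2129861 ≈ 1.0560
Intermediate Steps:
o(L) = 2*L
u(V) = 2059 + 1059*V
(o(-927) + 2251070)/(u(2008) + v(-688)) = (2*(-927) + 2251070)/((2059 + 1059*2008) + 1330) = (-1854 + 2251070)/((2059 + 2126472) + 1330) = 2249216/(2128531 + 1330) = 2249216/2129861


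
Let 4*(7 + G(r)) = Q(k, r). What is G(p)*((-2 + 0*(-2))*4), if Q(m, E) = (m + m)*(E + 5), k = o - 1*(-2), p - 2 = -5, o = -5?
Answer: 80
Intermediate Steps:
p = -3 (p = 2 - 5 = -3)
k = -3 (k = -5 - 1*(-2) = -5 + 2 = -3)
Q(m, E) = 2*m*(5 + E) (Q(m, E) = (2*m)*(5 + E) = 2*m*(5 + E))
G(r) = -29/2 - 3*r/2 (G(r) = -7 + (2*(-3)*(5 + r))/4 = -7 + (-30 - 6*r)/4 = -7 + (-15/2 - 3*r/2) = -29/2 - 3*r/2)
G(p)*((-2 + 0*(-2))*4) = (-29/2 - 3/2*(-3))*((-2 + 0*(-2))*4) = (-29/2 + 9/2)*((-2 + 0)*4) = -(-20)*4 = -10*(-8) = 80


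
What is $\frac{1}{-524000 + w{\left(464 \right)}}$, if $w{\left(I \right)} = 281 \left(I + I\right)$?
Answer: $- \frac{1}{263232} \approx -3.7989 \cdot 10^{-6}$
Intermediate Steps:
$w{\left(I \right)} = 562 I$ ($w{\left(I \right)} = 281 \cdot 2 I = 562 I$)
$\frac{1}{-524000 + w{\left(464 \right)}} = \frac{1}{-524000 + 562 \cdot 464} = \frac{1}{-524000 + 260768} = \frac{1}{-263232} = - \frac{1}{263232}$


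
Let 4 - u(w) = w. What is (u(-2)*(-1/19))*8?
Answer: -48/19 ≈ -2.5263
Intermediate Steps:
u(w) = 4 - w
(u(-2)*(-1/19))*8 = ((4 - 1*(-2))*(-1/19))*8 = ((4 + 2)*(-1*1/19))*8 = (6*(-1/19))*8 = -6/19*8 = -48/19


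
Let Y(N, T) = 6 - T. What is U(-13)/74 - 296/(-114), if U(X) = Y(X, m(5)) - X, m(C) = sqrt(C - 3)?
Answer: 12035/4218 - sqrt(2)/74 ≈ 2.8341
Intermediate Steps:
m(C) = sqrt(-3 + C)
U(X) = 6 - X - sqrt(2) (U(X) = (6 - sqrt(-3 + 5)) - X = (6 - sqrt(2)) - X = 6 - X - sqrt(2))
U(-13)/74 - 296/(-114) = (6 - 1*(-13) - sqrt(2))/74 - 296/(-114) = (6 + 13 - sqrt(2))*(1/74) - 296*(-1/114) = (19 - sqrt(2))*(1/74) + 148/57 = (19/74 - sqrt(2)/74) + 148/57 = 12035/4218 - sqrt(2)/74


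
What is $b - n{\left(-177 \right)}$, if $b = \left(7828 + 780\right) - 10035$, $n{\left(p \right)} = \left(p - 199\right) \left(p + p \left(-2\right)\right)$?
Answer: $65125$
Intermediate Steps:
$n{\left(p \right)} = - p \left(-199 + p\right)$ ($n{\left(p \right)} = \left(-199 + p\right) \left(p - 2 p\right) = \left(-199 + p\right) \left(- p\right) = - p \left(-199 + p\right)$)
$b = -1427$ ($b = 8608 - 10035 = -1427$)
$b - n{\left(-177 \right)} = -1427 - - 177 \left(199 - -177\right) = -1427 - - 177 \left(199 + 177\right) = -1427 - \left(-177\right) 376 = -1427 - -66552 = -1427 + 66552 = 65125$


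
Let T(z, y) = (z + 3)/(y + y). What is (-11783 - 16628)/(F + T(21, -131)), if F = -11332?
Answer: 3721841/1484504 ≈ 2.5071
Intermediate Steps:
T(z, y) = (3 + z)/(2*y) (T(z, y) = (3 + z)/((2*y)) = (3 + z)*(1/(2*y)) = (3 + z)/(2*y))
(-11783 - 16628)/(F + T(21, -131)) = (-11783 - 16628)/(-11332 + (1/2)*(3 + 21)/(-131)) = -28411/(-11332 + (1/2)*(-1/131)*24) = -28411/(-11332 - 12/131) = -28411/(-1484504/131) = -28411*(-131/1484504) = 3721841/1484504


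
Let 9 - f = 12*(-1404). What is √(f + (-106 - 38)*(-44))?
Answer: 3*√2577 ≈ 152.29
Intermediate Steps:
f = 16857 (f = 9 - 12*(-1404) = 9 - 1*(-16848) = 9 + 16848 = 16857)
√(f + (-106 - 38)*(-44)) = √(16857 + (-106 - 38)*(-44)) = √(16857 - 144*(-44)) = √(16857 + 6336) = √23193 = 3*√2577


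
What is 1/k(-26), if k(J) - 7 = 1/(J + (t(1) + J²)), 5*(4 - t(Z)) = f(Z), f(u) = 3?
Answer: 3267/22874 ≈ 0.14283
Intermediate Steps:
t(Z) = 17/5 (t(Z) = 4 - ⅕*3 = 4 - ⅗ = 17/5)
k(J) = 7 + 1/(17/5 + J + J²) (k(J) = 7 + 1/(J + (17/5 + J²)) = 7 + 1/(17/5 + J + J²))
1/k(-26) = 1/((124 + 35*(-26) + 35*(-26)²)/(17 + 5*(-26) + 5*(-26)²)) = 1/((124 - 910 + 35*676)/(17 - 130 + 5*676)) = 1/((124 - 910 + 23660)/(17 - 130 + 3380)) = 1/(22874/3267) = 3267/22874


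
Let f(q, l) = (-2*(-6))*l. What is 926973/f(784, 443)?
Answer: 308991/1772 ≈ 174.37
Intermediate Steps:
f(q, l) = 12*l
926973/f(784, 443) = 926973/((12*443)) = 926973/5316 = 926973*(1/5316) = 308991/1772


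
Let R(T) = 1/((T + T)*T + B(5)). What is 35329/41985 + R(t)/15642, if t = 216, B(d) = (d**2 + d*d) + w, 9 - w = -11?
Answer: 5733823079029/6814078003260 ≈ 0.84147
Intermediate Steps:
w = 20 (w = 9 - 1*(-11) = 9 + 11 = 20)
B(d) = 20 + 2*d**2 (B(d) = (d**2 + d*d) + 20 = (d**2 + d**2) + 20 = 2*d**2 + 20 = 20 + 2*d**2)
R(T) = 1/(70 + 2*T**2) (R(T) = 1/((T + T)*T + (20 + 2*5**2)) = 1/((2*T)*T + (20 + 2*25)) = 1/(2*T**2 + (20 + 50)) = 1/(2*T**2 + 70) = 1/(70 + 2*T**2))
35329/41985 + R(t)/15642 = 35329/41985 + (1/(2*(35 + 216**2)))/15642 = 35329*(1/41985) + (1/(2*(35 + 46656)))*(1/15642) = 35329/41985 + ((1/2)/46691)*(1/15642) = 35329/41985 + ((1/2)*(1/46691))*(1/15642) = 35329/41985 + (1/93382)*(1/15642) = 35329/41985 + 1/1460681244 = 5733823079029/6814078003260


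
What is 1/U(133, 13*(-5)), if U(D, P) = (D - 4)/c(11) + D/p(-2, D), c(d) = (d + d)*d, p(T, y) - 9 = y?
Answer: 8591/12626 ≈ 0.68042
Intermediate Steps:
p(T, y) = 9 + y
c(d) = 2*d² (c(d) = (2*d)*d = 2*d²)
U(D, P) = -2/121 + D/242 + D/(9 + D) (U(D, P) = (D - 4)/((2*11²)) + D/(9 + D) = (-4 + D)/((2*121)) + D/(9 + D) = (-4 + D)/242 + D/(9 + D) = (-4 + D)*(1/242) + D/(9 + D) = (-2/121 + D/242) + D/(9 + D) = -2/121 + D/242 + D/(9 + D))
1/U(133, 13*(-5)) = 1/((-36 + 133² + 247*133)/(242*(9 + 133))) = 1/((1/242)*(-36 + 17689 + 32851)/142) = 1/((1/242)*(1/142)*50504) = 1/(12626/8591) = 8591/12626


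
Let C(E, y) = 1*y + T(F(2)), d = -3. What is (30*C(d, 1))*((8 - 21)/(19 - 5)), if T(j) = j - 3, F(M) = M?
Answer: 0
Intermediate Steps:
T(j) = -3 + j
C(E, y) = -1 + y (C(E, y) = 1*y + (-3 + 2) = y - 1 = -1 + y)
(30*C(d, 1))*((8 - 21)/(19 - 5)) = (30*(-1 + 1))*((8 - 21)/(19 - 5)) = (30*0)*(-13/14) = 0*(-13*1/14) = 0*(-13/14) = 0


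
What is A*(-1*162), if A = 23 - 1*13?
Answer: -1620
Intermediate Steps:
A = 10 (A = 23 - 13 = 10)
A*(-1*162) = 10*(-1*162) = 10*(-162) = -1620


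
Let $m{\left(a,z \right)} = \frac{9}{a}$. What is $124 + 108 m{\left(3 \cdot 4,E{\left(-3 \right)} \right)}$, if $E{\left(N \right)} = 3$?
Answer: $205$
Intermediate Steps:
$124 + 108 m{\left(3 \cdot 4,E{\left(-3 \right)} \right)} = 124 + 108 \frac{9}{3 \cdot 4} = 124 + 108 \cdot \frac{9}{12} = 124 + 108 \cdot 9 \cdot \frac{1}{12} = 124 + 108 \cdot \frac{3}{4} = 124 + 81 = 205$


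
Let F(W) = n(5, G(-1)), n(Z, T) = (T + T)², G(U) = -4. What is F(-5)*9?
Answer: 576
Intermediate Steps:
n(Z, T) = 4*T² (n(Z, T) = (2*T)² = 4*T²)
F(W) = 64 (F(W) = 4*(-4)² = 4*16 = 64)
F(-5)*9 = 64*9 = 576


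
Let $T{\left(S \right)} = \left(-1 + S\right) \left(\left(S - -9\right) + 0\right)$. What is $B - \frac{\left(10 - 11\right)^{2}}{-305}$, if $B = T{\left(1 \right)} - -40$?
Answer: $\frac{12201}{305} \approx 40.003$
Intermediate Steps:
$T{\left(S \right)} = \left(-1 + S\right) \left(9 + S\right)$ ($T{\left(S \right)} = \left(-1 + S\right) \left(\left(S + 9\right) + 0\right) = \left(-1 + S\right) \left(\left(9 + S\right) + 0\right) = \left(-1 + S\right) \left(9 + S\right)$)
$B = 40$ ($B = \left(-9 + 1^{2} + 8 \cdot 1\right) - -40 = \left(-9 + 1 + 8\right) + 40 = 0 + 40 = 40$)
$B - \frac{\left(10 - 11\right)^{2}}{-305} = 40 - \frac{\left(10 - 11\right)^{2}}{-305} = 40 - \left(-1\right)^{2} \left(- \frac{1}{305}\right) = 40 - 1 \left(- \frac{1}{305}\right) = 40 - - \frac{1}{305} = 40 + \frac{1}{305} = \frac{12201}{305}$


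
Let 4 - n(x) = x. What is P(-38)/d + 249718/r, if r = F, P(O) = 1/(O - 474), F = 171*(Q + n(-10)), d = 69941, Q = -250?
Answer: -2235587419753/361284991488 ≈ -6.1879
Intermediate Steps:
n(x) = 4 - x
F = -40356 (F = 171*(-250 + (4 - 1*(-10))) = 171*(-250 + (4 + 10)) = 171*(-250 + 14) = 171*(-236) = -40356)
P(O) = 1/(-474 + O)
r = -40356
P(-38)/d + 249718/r = 1/(-474 - 38*69941) + 249718/(-40356) = (1/69941)/(-512) + 249718*(-1/40356) = -1/512*1/69941 - 124859/20178 = -1/35809792 - 124859/20178 = -2235587419753/361284991488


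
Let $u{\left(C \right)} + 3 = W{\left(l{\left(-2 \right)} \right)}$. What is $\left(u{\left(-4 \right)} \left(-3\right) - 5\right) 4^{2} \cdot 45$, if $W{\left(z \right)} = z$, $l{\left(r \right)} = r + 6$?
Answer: $-5760$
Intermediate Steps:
$l{\left(r \right)} = 6 + r$
$u{\left(C \right)} = 1$ ($u{\left(C \right)} = -3 + \left(6 - 2\right) = -3 + 4 = 1$)
$\left(u{\left(-4 \right)} \left(-3\right) - 5\right) 4^{2} \cdot 45 = \left(1 \left(-3\right) - 5\right) 4^{2} \cdot 45 = \left(-3 - 5\right) 16 \cdot 45 = \left(-8\right) 16 \cdot 45 = \left(-128\right) 45 = -5760$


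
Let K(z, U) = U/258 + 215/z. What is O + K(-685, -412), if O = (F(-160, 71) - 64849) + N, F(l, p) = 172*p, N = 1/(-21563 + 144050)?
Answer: -12660902368913/240523639 ≈ -52639.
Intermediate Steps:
N = 1/122487 ≈ 8.1641e-6
K(z, U) = 215/z + U/258 (K(z, U) = U*(1/258) + 215/z = U/258 + 215/z = 215/z + U/258)
O = -6447348218/122487 (O = (172*71 - 64849) + 1/122487 = (12212 - 64849) + 1/122487 = -52637 + 1/122487 = -6447348218/122487 ≈ -52637.)
O + K(-685, -412) = -6447348218/122487 + (215/(-685) + (1/258)*(-412)) = -6447348218/122487 + (215*(-1/685) - 206/129) = -6447348218/122487 + (-43/137 - 206/129) = -6447348218/122487 - 33769/17673 = -12660902368913/240523639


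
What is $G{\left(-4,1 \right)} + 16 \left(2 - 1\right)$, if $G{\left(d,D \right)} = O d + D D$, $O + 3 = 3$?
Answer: $17$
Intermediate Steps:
$O = 0$ ($O = -3 + 3 = 0$)
$G{\left(d,D \right)} = D^{2}$ ($G{\left(d,D \right)} = 0 d + D D = 0 + D^{2} = D^{2}$)
$G{\left(-4,1 \right)} + 16 \left(2 - 1\right) = 1^{2} + 16 \left(2 - 1\right) = 1 + 16 \left(2 - 1\right) = 1 + 16 \cdot 1 = 1 + 16 = 17$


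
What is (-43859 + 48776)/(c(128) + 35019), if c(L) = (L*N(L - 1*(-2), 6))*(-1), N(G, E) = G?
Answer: 4917/18379 ≈ 0.26753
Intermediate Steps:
c(L) = -L*(2 + L) (c(L) = (L*(L - 1*(-2)))*(-1) = (L*(L + 2))*(-1) = (L*(2 + L))*(-1) = -L*(2 + L))
(-43859 + 48776)/(c(128) + 35019) = (-43859 + 48776)/(-1*128*(2 + 128) + 35019) = 4917/(-1*128*130 + 35019) = 4917/(-16640 + 35019) = 4917/18379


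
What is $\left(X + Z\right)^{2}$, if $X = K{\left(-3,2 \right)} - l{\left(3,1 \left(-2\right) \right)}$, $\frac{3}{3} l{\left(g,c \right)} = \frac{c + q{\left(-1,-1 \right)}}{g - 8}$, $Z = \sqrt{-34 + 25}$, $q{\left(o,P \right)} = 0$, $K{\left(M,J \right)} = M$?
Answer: $\frac{64}{25} - \frac{102 i}{5} \approx 2.56 - 20.4 i$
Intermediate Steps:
$Z = 3 i$ ($Z = \sqrt{-9} = 3 i \approx 3.0 i$)
$l{\left(g,c \right)} = \frac{c}{-8 + g}$ ($l{\left(g,c \right)} = \frac{c + 0}{g - 8} = \frac{c}{-8 + g}$)
$X = - \frac{17}{5}$ ($X = -3 - \frac{1 \left(-2\right)}{-8 + 3} = -3 - - \frac{2}{-5} = -3 - \left(-2\right) \left(- \frac{1}{5}\right) = -3 - \frac{2}{5} = - \frac{17}{5} \approx -3.4$)
$\left(X + Z\right)^{2} = \left(- \frac{17}{5} + 3 i\right)^{2}$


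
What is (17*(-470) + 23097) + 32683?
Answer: 47790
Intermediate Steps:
(17*(-470) + 23097) + 32683 = (-7990 + 23097) + 32683 = 15107 + 32683 = 47790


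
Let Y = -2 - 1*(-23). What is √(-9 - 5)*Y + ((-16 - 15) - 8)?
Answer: -39 + 21*I*√14 ≈ -39.0 + 78.575*I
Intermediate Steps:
Y = 21 (Y = -2 + 23 = 21)
√(-9 - 5)*Y + ((-16 - 15) - 8) = √(-9 - 5)*21 + ((-16 - 15) - 8) = √(-14)*21 + (-31 - 8) = (I*√14)*21 - 39 = 21*I*√14 - 39 = -39 + 21*I*√14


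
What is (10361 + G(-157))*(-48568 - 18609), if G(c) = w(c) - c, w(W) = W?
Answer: -696020897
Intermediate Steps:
G(c) = 0 (G(c) = c - c = 0)
(10361 + G(-157))*(-48568 - 18609) = (10361 + 0)*(-48568 - 18609) = 10361*(-67177) = -696020897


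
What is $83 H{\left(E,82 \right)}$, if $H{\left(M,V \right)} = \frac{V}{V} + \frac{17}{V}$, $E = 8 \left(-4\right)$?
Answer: $\frac{8217}{82} \approx 100.21$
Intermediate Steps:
$E = -32$
$H{\left(M,V \right)} = 1 + \frac{17}{V}$
$83 H{\left(E,82 \right)} = 83 \frac{17 + 82}{82} = 83 \cdot \frac{1}{82} \cdot 99 = 83 \cdot \frac{99}{82} = \frac{8217}{82}$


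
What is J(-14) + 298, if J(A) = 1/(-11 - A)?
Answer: 895/3 ≈ 298.33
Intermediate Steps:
J(-14) + 298 = -1/(11 - 14) + 298 = -1/(-3) + 298 = -1*(-⅓) + 298 = ⅓ + 298 = 895/3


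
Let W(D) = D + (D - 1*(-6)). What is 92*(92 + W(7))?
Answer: 10304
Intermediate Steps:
W(D) = 6 + 2*D (W(D) = D + (D + 6) = D + (6 + D) = 6 + 2*D)
92*(92 + W(7)) = 92*(92 + (6 + 2*7)) = 92*(92 + (6 + 14)) = 92*(92 + 20) = 92*112 = 10304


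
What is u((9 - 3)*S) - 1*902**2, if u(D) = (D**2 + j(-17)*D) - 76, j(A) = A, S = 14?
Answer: -808052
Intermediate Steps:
u(D) = -76 + D**2 - 17*D (u(D) = (D**2 - 17*D) - 76 = -76 + D**2 - 17*D)
u((9 - 3)*S) - 1*902**2 = (-76 + ((9 - 3)*14)**2 - 17*(9 - 3)*14) - 1*902**2 = (-76 + (6*14)**2 - 102*14) - 1*813604 = (-76 + 84**2 - 17*84) - 813604 = (-76 + 7056 - 1428) - 813604 = 5552 - 813604 = -808052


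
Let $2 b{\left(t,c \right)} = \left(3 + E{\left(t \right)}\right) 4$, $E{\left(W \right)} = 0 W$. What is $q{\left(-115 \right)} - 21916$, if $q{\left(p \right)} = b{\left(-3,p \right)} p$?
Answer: $-22606$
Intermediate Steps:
$E{\left(W \right)} = 0$
$b{\left(t,c \right)} = 6$ ($b{\left(t,c \right)} = \frac{\left(3 + 0\right) 4}{2} = \frac{3 \cdot 4}{2} = \frac{1}{2} \cdot 12 = 6$)
$q{\left(p \right)} = 6 p$
$q{\left(-115 \right)} - 21916 = 6 \left(-115\right) - 21916 = -690 - 21916 = -22606$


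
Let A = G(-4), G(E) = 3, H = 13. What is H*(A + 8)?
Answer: 143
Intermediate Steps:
A = 3
H*(A + 8) = 13*(3 + 8) = 13*11 = 143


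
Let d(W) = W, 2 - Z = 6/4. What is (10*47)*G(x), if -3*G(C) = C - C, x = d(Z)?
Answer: 0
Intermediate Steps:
Z = 1/2 (Z = 2 - 6/4 = 2 - 1*3/2 = 2 - 3/2 = 1/2 ≈ 0.50000)
x = 1/2 ≈ 0.50000
G(C) = 0 (G(C) = -(C - C)/3 = -1/3*0 = 0)
(10*47)*G(x) = (10*47)*0 = 470*0 = 0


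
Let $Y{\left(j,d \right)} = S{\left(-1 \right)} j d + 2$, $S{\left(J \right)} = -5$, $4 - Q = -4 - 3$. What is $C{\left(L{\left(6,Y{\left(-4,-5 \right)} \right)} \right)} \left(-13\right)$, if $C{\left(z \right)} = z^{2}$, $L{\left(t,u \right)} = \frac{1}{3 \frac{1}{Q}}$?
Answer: $- \frac{1573}{9} \approx -174.78$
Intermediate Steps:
$Q = 11$ ($Q = 4 - \left(-4 - 3\right) = 4 - -7 = 4 + 7 = 11$)
$Y{\left(j,d \right)} = 2 - 5 d j$ ($Y{\left(j,d \right)} = - 5 j d + 2 = - 5 d j + 2 = 2 - 5 d j$)
$L{\left(t,u \right)} = \frac{11}{3}$ ($L{\left(t,u \right)} = \frac{1}{3 \cdot \frac{1}{11}} = \frac{1}{\frac{3}{11}} = \frac{11}{3}$)
$C{\left(L{\left(6,Y{\left(-4,-5 \right)} \right)} \right)} \left(-13\right) = \left(\frac{11}{3}\right)^{2} \left(-13\right) = \frac{121}{9} \left(-13\right) = - \frac{1573}{9}$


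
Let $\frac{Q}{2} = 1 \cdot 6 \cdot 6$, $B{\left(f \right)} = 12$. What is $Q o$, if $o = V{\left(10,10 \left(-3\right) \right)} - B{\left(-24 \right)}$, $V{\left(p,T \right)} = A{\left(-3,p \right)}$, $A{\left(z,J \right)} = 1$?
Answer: $-792$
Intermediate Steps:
$V{\left(p,T \right)} = 1$
$Q = 72$ ($Q = 2 \cdot 1 \cdot 6 \cdot 6 = 2 \cdot 6 \cdot 6 = 2 \cdot 36 = 72$)
$o = -11$ ($o = 1 - 12 = -11$)
$Q o = 72 \left(-11\right) = -792$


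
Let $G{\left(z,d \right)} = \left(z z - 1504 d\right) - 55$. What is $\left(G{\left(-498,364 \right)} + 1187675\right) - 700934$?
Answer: $187234$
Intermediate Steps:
$G{\left(z,d \right)} = -55 + z^{2} - 1504 d$ ($G{\left(z,d \right)} = \left(z^{2} - 1504 d\right) - 55 = -55 + z^{2} - 1504 d$)
$\left(G{\left(-498,364 \right)} + 1187675\right) - 700934 = \left(\left(-55 + \left(-498\right)^{2} - 547456\right) + 1187675\right) - 700934 = \left(\left(-55 + 248004 - 547456\right) + 1187675\right) - 700934 = \left(-299507 + 1187675\right) - 700934 = 888168 - 700934 = 187234$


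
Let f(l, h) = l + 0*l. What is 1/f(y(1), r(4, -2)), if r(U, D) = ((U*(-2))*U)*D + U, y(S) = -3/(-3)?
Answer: 1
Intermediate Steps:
y(S) = 1 (y(S) = -3*(-⅓) = 1)
r(U, D) = U - 2*D*U² (r(U, D) = ((-2*U)*U)*D + U = (-2*U²)*D + U = -2*D*U² + U = U - 2*D*U²)
f(l, h) = l (f(l, h) = l + 0 = l)
1/f(y(1), r(4, -2)) = 1/1 = 1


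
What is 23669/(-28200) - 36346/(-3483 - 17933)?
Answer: 64757737/75491400 ≈ 0.85782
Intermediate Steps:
23669/(-28200) - 36346/(-3483 - 17933) = 23669*(-1/28200) - 36346/(-21416) = -23669/28200 - 36346*(-1/21416) = -23669/28200 + 18173/10708 = 64757737/75491400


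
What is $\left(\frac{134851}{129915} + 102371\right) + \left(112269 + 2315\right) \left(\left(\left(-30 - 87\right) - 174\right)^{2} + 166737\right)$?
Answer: $\frac{3742666993413796}{129915} \approx 2.8809 \cdot 10^{10}$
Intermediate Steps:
$\left(\frac{134851}{129915} + 102371\right) + \left(112269 + 2315\right) \left(\left(\left(-30 - 87\right) - 174\right)^{2} + 166737\right) = \left(134851 \cdot \frac{1}{129915} + 102371\right) + 114584 \left(\left(\left(-30 - 87\right) - 174\right)^{2} + 166737\right) = \left(\frac{134851}{129915} + 102371\right) + 114584 \left(\left(-117 - 174\right)^{2} + 166737\right) = \frac{13299663316}{129915} + 114584 \left(\left(-291\right)^{2} + 166737\right) = \frac{13299663316}{129915} + 114584 \left(84681 + 166737\right) = \frac{13299663316}{129915} + 114584 \cdot 251418 = \frac{13299663316}{129915} + 28808480112 = \frac{3742666993413796}{129915}$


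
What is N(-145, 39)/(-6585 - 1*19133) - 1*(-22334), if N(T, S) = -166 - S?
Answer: 574386017/25718 ≈ 22334.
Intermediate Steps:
N(-145, 39)/(-6585 - 1*19133) - 1*(-22334) = (-166 - 1*39)/(-6585 - 1*19133) - 1*(-22334) = (-166 - 39)/(-6585 - 19133) + 22334 = -205/(-25718) + 22334 = -205*(-1/25718) + 22334 = 205/25718 + 22334 = 574386017/25718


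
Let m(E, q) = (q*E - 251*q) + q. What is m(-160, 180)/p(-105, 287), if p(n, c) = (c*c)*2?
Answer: -900/2009 ≈ -0.44798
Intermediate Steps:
m(E, q) = -250*q + E*q (m(E, q) = (E*q - 251*q) + q = (-251*q + E*q) + q = -250*q + E*q)
p(n, c) = 2*c² (p(n, c) = c²*2 = 2*c²)
m(-160, 180)/p(-105, 287) = (180*(-250 - 160))/((2*287²)) = (180*(-410))/((2*82369)) = -73800/164738 = -73800*1/164738 = -900/2009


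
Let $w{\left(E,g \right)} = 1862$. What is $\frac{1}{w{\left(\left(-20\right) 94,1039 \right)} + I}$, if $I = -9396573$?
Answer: $- \frac{1}{9394711} \approx -1.0644 \cdot 10^{-7}$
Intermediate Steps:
$\frac{1}{w{\left(\left(-20\right) 94,1039 \right)} + I} = \frac{1}{1862 - 9396573} = \frac{1}{-9394711} = - \frac{1}{9394711}$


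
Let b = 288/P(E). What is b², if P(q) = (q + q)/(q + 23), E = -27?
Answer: 4096/9 ≈ 455.11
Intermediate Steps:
P(q) = 2*q/(23 + q) (P(q) = (2*q)/(23 + q) = 2*q/(23 + q))
b = 64/3 (b = 288/((2*(-27)/(23 - 27))) = 288/((2*(-27)/(-4))) = 288/((2*(-27)*(-¼))) = 288/(27/2) = 288*(2/27) = 64/3 ≈ 21.333)
b² = (64/3)² = 4096/9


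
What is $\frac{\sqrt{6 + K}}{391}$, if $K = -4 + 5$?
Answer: $\frac{\sqrt{7}}{391} \approx 0.0067666$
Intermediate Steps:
$K = 1$
$\frac{\sqrt{6 + K}}{391} = \frac{\sqrt{6 + 1}}{391} = \sqrt{7} \cdot \frac{1}{391} = \frac{\sqrt{7}}{391}$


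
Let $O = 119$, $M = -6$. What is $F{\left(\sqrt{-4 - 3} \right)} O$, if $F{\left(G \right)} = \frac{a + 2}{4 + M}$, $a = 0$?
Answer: $-119$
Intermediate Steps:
$F{\left(G \right)} = -1$ ($F{\left(G \right)} = \frac{0 + 2}{4 - 6} = \frac{2}{-2} = 2 \left(- \frac{1}{2}\right) = -1$)
$F{\left(\sqrt{-4 - 3} \right)} O = \left(-1\right) 119 = -119$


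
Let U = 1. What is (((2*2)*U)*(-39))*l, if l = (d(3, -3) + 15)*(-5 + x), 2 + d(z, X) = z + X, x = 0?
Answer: 10140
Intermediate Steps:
d(z, X) = -2 + X + z (d(z, X) = -2 + (z + X) = -2 + (X + z) = -2 + X + z)
l = -65 (l = ((-2 - 3 + 3) + 15)*(-5 + 0) = (-2 + 15)*(-5) = 13*(-5) = -65)
(((2*2)*U)*(-39))*l = (((2*2)*1)*(-39))*(-65) = ((4*1)*(-39))*(-65) = (4*(-39))*(-65) = -156*(-65) = 10140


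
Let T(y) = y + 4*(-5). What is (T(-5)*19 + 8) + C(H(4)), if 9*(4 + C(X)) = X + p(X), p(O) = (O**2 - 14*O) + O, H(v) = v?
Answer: -4271/9 ≈ -474.56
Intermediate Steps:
p(O) = O**2 - 13*O
T(y) = -20 + y (T(y) = y - 20 = -20 + y)
C(X) = -4 + X/9 + X*(-13 + X)/9 (C(X) = -4 + (X + X*(-13 + X))/9 = -4 + (X/9 + X*(-13 + X)/9) = -4 + X/9 + X*(-13 + X)/9)
(T(-5)*19 + 8) + C(H(4)) = ((-20 - 5)*19 + 8) + (-4 + (1/9)*4 + (1/9)*4*(-13 + 4)) = (-25*19 + 8) + (-4 + 4/9 + (1/9)*4*(-9)) = (-475 + 8) + (-4 + 4/9 - 4) = -467 - 68/9 = -4271/9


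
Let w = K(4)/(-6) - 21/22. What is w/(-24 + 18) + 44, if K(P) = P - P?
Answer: 1943/44 ≈ 44.159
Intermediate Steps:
K(P) = 0
w = -21/22 (w = 0/(-6) - 21/22 = 0*(-⅙) - 21*1/22 = 0 - 21/22 = -21/22 ≈ -0.95455)
w/(-24 + 18) + 44 = -21/(22*(-24 + 18)) + 44 = -21/22/(-6) + 44 = -21/22*(-⅙) + 44 = 7/44 + 44 = 1943/44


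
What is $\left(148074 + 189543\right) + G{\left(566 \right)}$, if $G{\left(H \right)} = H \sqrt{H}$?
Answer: $337617 + 566 \sqrt{566} \approx 3.5108 \cdot 10^{5}$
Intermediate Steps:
$G{\left(H \right)} = H^{\frac{3}{2}}$
$\left(148074 + 189543\right) + G{\left(566 \right)} = \left(148074 + 189543\right) + 566^{\frac{3}{2}} = 337617 + 566 \sqrt{566}$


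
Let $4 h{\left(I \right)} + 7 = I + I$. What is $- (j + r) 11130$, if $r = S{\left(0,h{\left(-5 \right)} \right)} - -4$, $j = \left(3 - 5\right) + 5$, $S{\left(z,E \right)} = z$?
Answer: $-77910$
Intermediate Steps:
$h{\left(I \right)} = - \frac{7}{4} + \frac{I}{2}$ ($h{\left(I \right)} = - \frac{7}{4} + \frac{I + I}{4} = - \frac{7}{4} + \frac{2 I}{4} = - \frac{7}{4} + \frac{I}{2}$)
$j = 3$ ($j = -2 + 5 = 3$)
$r = 4$ ($r = 0 - -4 = 0 + 4 = 4$)
$- (j + r) 11130 = - (3 + 4) 11130 = \left(-1\right) 7 \cdot 11130 = \left(-7\right) 11130 = -77910$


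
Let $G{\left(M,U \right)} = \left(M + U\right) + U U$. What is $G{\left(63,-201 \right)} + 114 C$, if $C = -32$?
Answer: $36615$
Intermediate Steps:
$G{\left(M,U \right)} = M + U + U^{2}$ ($G{\left(M,U \right)} = \left(M + U\right) + U^{2} = M + U + U^{2}$)
$G{\left(63,-201 \right)} + 114 C = \left(63 - 201 + \left(-201\right)^{2}\right) + 114 \left(-32\right) = \left(63 - 201 + 40401\right) - 3648 = 40263 - 3648 = 36615$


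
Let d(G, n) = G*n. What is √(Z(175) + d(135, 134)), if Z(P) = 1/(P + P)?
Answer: √88641014/70 ≈ 134.50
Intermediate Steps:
Z(P) = 1/(2*P)
√(Z(175) + d(135, 134)) = √((½)/175 + 135*134) = √((½)*(1/175) + 18090) = √(1/350 + 18090) = √(6331501/350) = √88641014/70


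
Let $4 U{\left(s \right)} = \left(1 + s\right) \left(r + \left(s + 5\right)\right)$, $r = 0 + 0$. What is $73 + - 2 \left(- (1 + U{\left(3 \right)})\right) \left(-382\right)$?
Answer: $-6803$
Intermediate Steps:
$r = 0$
$U{\left(s \right)} = \frac{\left(1 + s\right) \left(5 + s\right)}{4}$ ($U{\left(s \right)} = \frac{\left(1 + s\right) \left(0 + \left(s + 5\right)\right)}{4} = \frac{\left(1 + s\right) \left(0 + \left(5 + s\right)\right)}{4} = \frac{\left(1 + s\right) \left(5 + s\right)}{4}$)
$73 + - 2 \left(- (1 + U{\left(3 \right)})\right) \left(-382\right) = 73 + - 2 \left(- (1 + \left(\frac{5}{4} + \frac{3^{2}}{4} + \frac{3}{2} \cdot 3\right))\right) \left(-382\right) = 73 + - 2 \left(- (1 + \left(\frac{5}{4} + \frac{1}{4} \cdot 9 + \frac{9}{2}\right))\right) \left(-382\right) = 73 + - 2 \left(- (1 + \left(\frac{5}{4} + \frac{9}{4} + \frac{9}{2}\right))\right) \left(-382\right) = 73 + - 2 \left(- (1 + 8)\right) \left(-382\right) = 73 + - 2 \left(\left(-1\right) 9\right) \left(-382\right) = 73 + \left(-2\right) \left(-9\right) \left(-382\right) = 73 + 18 \left(-382\right) = 73 - 6876 = -6803$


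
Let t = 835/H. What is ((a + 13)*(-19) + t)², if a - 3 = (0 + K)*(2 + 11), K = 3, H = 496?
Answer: 267790725225/246016 ≈ 1.0885e+6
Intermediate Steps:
a = 42 (a = 3 + (0 + 3)*(2 + 11) = 3 + 3*13 = 3 + 39 = 42)
t = 835/496 ≈ 1.6835
((a + 13)*(-19) + t)² = ((42 + 13)*(-19) + 835/496)² = (55*(-19) + 835/496)² = (-1045 + 835/496)² = (-517485/496)² = 267790725225/246016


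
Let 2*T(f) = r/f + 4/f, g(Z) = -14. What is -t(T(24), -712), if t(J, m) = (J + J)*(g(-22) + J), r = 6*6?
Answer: 395/18 ≈ 21.944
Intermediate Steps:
r = 36
T(f) = 20/f (T(f) = (36/f + 4/f)/2 = (40/f)/2 = 20/f)
t(J, m) = 2*J*(-14 + J) (t(J, m) = (J + J)*(-14 + J) = (2*J)*(-14 + J) = 2*J*(-14 + J))
-t(T(24), -712) = -2*20/24*(-14 + 20/24) = -2*20*(1/24)*(-14 + 20*(1/24)) = -2*5*(-14 + 5/6)/6 = -2*5*(-79)/(6*6) = -1*(-395/18) = 395/18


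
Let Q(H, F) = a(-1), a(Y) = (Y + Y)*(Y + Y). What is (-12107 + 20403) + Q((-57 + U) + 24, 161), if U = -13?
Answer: 8300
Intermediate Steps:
a(Y) = 4*Y**2 (a(Y) = (2*Y)*(2*Y) = 4*Y**2)
Q(H, F) = 4 (Q(H, F) = 4*(-1)**2 = 4*1 = 4)
(-12107 + 20403) + Q((-57 + U) + 24, 161) = (-12107 + 20403) + 4 = 8296 + 4 = 8300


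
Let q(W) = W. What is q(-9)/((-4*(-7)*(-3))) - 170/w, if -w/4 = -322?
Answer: -4/161 ≈ -0.024845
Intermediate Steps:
w = 1288 (w = -4*(-322) = 1288)
q(-9)/((-4*(-7)*(-3))) - 170/w = -9/(-4*(-7)*(-3)) - 170/1288 = -9/(28*(-3)) - 170*1/1288 = -9/(-84) - 85/644 = -9*(-1/84) - 85/644 = 3/28 - 85/644 = -4/161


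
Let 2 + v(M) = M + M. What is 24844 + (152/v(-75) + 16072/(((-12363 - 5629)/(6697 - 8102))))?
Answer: 58694552/2249 ≈ 26098.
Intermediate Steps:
v(M) = -2 + 2*M (v(M) = -2 + (M + M) = -2 + 2*M)
24844 + (152/v(-75) + 16072/(((-12363 - 5629)/(6697 - 8102)))) = 24844 + (152/(-2 + 2*(-75)) + 16072/(((-12363 - 5629)/(6697 - 8102)))) = 24844 + (152/(-2 - 150) + 16072/((-17992/(-1405)))) = 24844 + (152/(-152) + 16072/((-17992*(-1/1405)))) = 24844 + (152*(-1/152) + 16072/(17992/1405)) = 24844 + (-1 + 16072*(1405/17992)) = 24844 + (-1 + 2822645/2249) = 24844 + 2820396/2249 = 58694552/2249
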